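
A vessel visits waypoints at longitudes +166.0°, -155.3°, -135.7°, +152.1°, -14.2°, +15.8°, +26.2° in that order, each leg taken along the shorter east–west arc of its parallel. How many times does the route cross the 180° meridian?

Leg 1: +166.0° → -155.3°, shortest Δλ = 38.7° (east) — crosses 180°.
Leg 2: -155.3° → -135.7°, shortest Δλ = 19.6° (east) — does not cross 180°.
Leg 3: -135.7° → +152.1°, shortest Δλ = -72.2° (west) — crosses 180°.
Leg 4: +152.1° → -14.2°, shortest Δλ = -166.3° (west) — does not cross 180°.
Leg 5: -14.2° → +15.8°, shortest Δλ = 30.0° (east) — does not cross 180°.
Leg 6: +15.8° → +26.2°, shortest Δλ = 10.4° (east) — does not cross 180°.
Total crossings: 2.

2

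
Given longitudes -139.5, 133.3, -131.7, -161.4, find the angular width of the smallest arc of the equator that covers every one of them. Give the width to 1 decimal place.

Sort the longitudes: -161.4°, -139.5°, -131.7°, +133.3°.
Eastward gaps between consecutive values (wrapping around): 21.9°, 7.8°, 265.0°, 65.3°.
Largest gap = 265.0° ⇒ minimal covering band is its complement: 360° − 265.0° = 95.0°.
Band runs from +133.3° eastward to -131.7°, crossing the antimeridian.

95.0°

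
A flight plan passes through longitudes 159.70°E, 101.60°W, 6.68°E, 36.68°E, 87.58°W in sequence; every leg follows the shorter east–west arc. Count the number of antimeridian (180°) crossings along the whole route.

Leg 1: +159.70° → -101.60°, shortest Δλ = 98.7° (east) — crosses 180°.
Leg 2: -101.60° → +6.68°, shortest Δλ = 108.28° (east) — does not cross 180°.
Leg 3: +6.68° → +36.68°, shortest Δλ = 30.0° (east) — does not cross 180°.
Leg 4: +36.68° → -87.58°, shortest Δλ = -124.26° (west) — does not cross 180°.
Total crossings: 1.

1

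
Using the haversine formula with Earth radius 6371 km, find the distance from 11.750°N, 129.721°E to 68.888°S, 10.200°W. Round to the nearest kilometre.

13051 km

Δλ = -10.200 − 129.721 = -139.921°.
Δφ = -68.888 − 11.750 = -80.638°.
a = sin²(Δφ/2) + cos φ₁ · cos φ₂ · sin²(Δλ/2) = 0.729901.
c = 2·atan2(√a, √(1−a)) = 2.04857 rad → d = 6371·c ≈ 13051.43 km.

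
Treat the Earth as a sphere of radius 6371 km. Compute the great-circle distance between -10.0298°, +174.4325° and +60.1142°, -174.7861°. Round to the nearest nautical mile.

4243 nmi

Δλ = -174.7861 − 174.4325 = -349.2186°; wrapped into (−180°, 180°]: 10.7814°.
Δφ = 60.1142 − -10.0298 = 70.1440°.
a = sin²(Δφ/2) + cos φ₁ · cos φ₂ · sin²(Δλ/2) = 0.334502.
c = 2·atan2(√a, √(1−a)) = 1.23344 rad → d = 6371·c ≈ 7858.23 km ≈ 4243.10 nmi.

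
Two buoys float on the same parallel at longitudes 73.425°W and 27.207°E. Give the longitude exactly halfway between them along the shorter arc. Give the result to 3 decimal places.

Signed shortest Δλ from -73.425° to +27.207° is +100.632°.
Midpoint longitude = -73.425° + (+100.632°)/2 = -73.425° + 50.316° = -23.109°.

23.109°W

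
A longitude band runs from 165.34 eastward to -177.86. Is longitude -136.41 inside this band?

Band width going east from +165.34° to -177.86°: ((-177.86 − 165.34) mod 360) = 16.80°.
Offset of -136.41° east of the west edge: ((-136.41 − 165.34) mod 360) = 58.25°.
58.25° > 16.80° ⇒ outside.

No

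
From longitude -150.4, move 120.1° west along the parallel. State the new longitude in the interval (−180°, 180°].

+89.5°

Start at -150.4°; shift −120.1° → -270.5°.
-270.5° lies outside (−180°, 180°]; add 360° → +89.5°.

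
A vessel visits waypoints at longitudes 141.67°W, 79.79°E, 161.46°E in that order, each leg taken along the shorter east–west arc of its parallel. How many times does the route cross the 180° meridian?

Leg 1: -141.67° → +79.79°, shortest Δλ = -138.54° (west) — crosses 180°.
Leg 2: +79.79° → +161.46°, shortest Δλ = 81.67° (east) — does not cross 180°.
Total crossings: 1.

1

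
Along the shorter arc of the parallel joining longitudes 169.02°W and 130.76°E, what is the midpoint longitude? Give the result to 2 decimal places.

160.87°E

Signed shortest Δλ from -169.02° to +130.76° is -60.22°.
Midpoint longitude = -169.02° + (-60.22°)/2 = -169.02° − 30.11° = -199.13°.
Normalise into (−180°, 180°]: +160.87°.
(The naïve average (-169.02 + +130.76)/2 = -19.13° is on the wrong side of the globe.)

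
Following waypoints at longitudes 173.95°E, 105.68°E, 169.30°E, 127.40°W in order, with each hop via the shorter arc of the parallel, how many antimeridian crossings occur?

Leg 1: +173.95° → +105.68°, shortest Δλ = -68.27° (west) — does not cross 180°.
Leg 2: +105.68° → +169.30°, shortest Δλ = 63.62° (east) — does not cross 180°.
Leg 3: +169.30° → -127.40°, shortest Δλ = 63.3° (east) — crosses 180°.
Total crossings: 1.

1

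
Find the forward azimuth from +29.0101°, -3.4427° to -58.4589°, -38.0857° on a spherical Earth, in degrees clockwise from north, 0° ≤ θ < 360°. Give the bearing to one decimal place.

197.3°

Δλ = -38.0857 − -3.4427 = -34.6430°.
θ = atan2( sin Δλ · cos φ₂ , cos φ₁ · sin φ₂ − sin φ₁ · cos φ₂ · cos Δλ )
  = atan2(-0.29737, -0.95405) = -162.688° → normalised to [0°, 360°): 197.312°.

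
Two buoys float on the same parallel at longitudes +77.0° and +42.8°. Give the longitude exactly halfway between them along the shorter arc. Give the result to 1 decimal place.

Signed shortest Δλ from +77.0° to +42.8° is -34.2°.
Midpoint longitude = +77.0° + (-34.2°)/2 = +77.0° − 17.1° = +59.9°.

+59.9°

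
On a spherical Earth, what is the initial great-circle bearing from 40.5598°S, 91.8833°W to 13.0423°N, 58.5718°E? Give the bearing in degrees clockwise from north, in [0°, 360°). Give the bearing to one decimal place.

128.3°

Δλ = 58.5718 − -91.8833 = 150.4551°.
θ = atan2( sin Δλ · cos φ₂ , cos φ₁ · sin φ₂ − sin φ₁ · cos φ₂ · cos Δλ )
  = atan2(0.48039, -0.37965) = 128.319° → normalised to [0°, 360°): 128.319°.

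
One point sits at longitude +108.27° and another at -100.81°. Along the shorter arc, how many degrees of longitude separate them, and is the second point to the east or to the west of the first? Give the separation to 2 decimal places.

150.92° east

Raw difference: -100.81 − 108.27 = -209.08°.
Normalise into (−180°, 180°]: -209.08° + 360° = 150.92°.
Positive ⇒ the second point lies to the east; separation 150.92°.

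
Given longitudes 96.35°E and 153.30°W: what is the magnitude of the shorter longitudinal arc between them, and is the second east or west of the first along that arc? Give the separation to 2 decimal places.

110.35° east

Raw difference: -153.30 − 96.35 = -249.65°.
Normalise into (−180°, 180°]: -249.65° + 360° = 110.35°.
Positive ⇒ the second point lies to the east; separation 110.35°.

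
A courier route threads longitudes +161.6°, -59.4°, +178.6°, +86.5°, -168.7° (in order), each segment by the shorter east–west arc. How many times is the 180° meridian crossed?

Leg 1: +161.6° → -59.4°, shortest Δλ = 139.0° (east) — crosses 180°.
Leg 2: -59.4° → +178.6°, shortest Δλ = -122.0° (west) — crosses 180°.
Leg 3: +178.6° → +86.5°, shortest Δλ = -92.1° (west) — does not cross 180°.
Leg 4: +86.5° → -168.7°, shortest Δλ = 104.8° (east) — crosses 180°.
Total crossings: 3.

3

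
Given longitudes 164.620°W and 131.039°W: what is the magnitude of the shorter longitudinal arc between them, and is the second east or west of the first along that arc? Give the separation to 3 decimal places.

Raw difference: -131.039 − -164.620 = 33.581°.
Normalise into (−180°, 180°]: 33.581° stays 33.581°.
Positive ⇒ the second point lies to the east; separation 33.581°.

33.581° east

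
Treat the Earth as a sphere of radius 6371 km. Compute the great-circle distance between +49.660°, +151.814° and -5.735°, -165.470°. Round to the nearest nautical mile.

3999 nmi

Δλ = -165.470 − 151.814 = -317.284°; wrapped into (−180°, 180°]: 42.716°.
Δφ = -5.735 − 49.660 = -55.395°.
a = sin²(Δφ/2) + cos φ₁ · cos φ₂ · sin²(Δλ/2) = 0.301472.
c = 2·atan2(√a, √(1−a)) = 1.16249 rad → d = 6371·c ≈ 7406.21 km ≈ 3999.04 nmi.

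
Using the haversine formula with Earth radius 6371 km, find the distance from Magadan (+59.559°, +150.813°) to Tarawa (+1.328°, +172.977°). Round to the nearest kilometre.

Δλ = 172.977 − 150.813 = 22.164°.
Δφ = 1.328 − 59.559 = -58.231°.
a = sin²(Δφ/2) + cos φ₁ · cos φ₂ · sin²(Δλ/2) = 0.255466.
c = 2·atan2(√a, √(1−a)) = 1.05977 rad → d = 6371·c ≈ 6751.83 km.

6752 km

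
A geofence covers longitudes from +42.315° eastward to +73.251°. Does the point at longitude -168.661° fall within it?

No

Band width going east from +42.315° to +73.251°: ((73.251 − 42.315) mod 360) = 30.936°.
Offset of -168.661° east of the west edge: ((-168.661 − 42.315) mod 360) = 149.024°.
149.024° > 30.936° ⇒ outside.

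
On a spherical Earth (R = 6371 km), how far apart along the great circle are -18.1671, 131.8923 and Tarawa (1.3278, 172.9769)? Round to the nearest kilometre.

4989 km

Δλ = 172.9769 − 131.8923 = 41.0846°.
Δφ = 1.3278 − -18.1671 = 19.4949°.
a = sin²(Δφ/2) + cos φ₁ · cos φ₂ · sin²(Δλ/2) = 0.145625.
c = 2·atan2(√a, √(1−a)) = 0.78307 rad → d = 6371·c ≈ 4988.95 km.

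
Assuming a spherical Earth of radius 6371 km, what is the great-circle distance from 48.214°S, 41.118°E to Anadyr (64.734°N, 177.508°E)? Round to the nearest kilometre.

Δλ = 177.508 − 41.118 = 136.390°.
Δφ = 64.734 − -48.214 = 112.948°.
a = sin²(Δφ/2) + cos φ₁ · cos φ₂ · sin²(Δλ/2) = 0.940119.
c = 2·atan2(√a, √(1−a)) = 2.64716 rad → d = 6371·c ≈ 16865.05 km.

16865 km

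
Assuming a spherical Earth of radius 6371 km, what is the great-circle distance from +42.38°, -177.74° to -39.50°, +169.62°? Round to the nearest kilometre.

9193 km

Δλ = 169.62 − -177.74 = 347.36°; wrapped into (−180°, 180°]: -12.64°.
Δφ = -39.50 − 42.38 = -81.88°.
a = sin²(Δφ/2) + cos φ₁ · cos φ₂ · sin²(Δλ/2) = 0.436284.
c = 2·atan2(√a, √(1−a)) = 1.44302 rad → d = 6371·c ≈ 9193.46 km.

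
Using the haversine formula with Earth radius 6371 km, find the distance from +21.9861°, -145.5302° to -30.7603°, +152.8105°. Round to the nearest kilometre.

8811 km

Δλ = 152.8105 − -145.5302 = 298.3407°; wrapped into (−180°, 180°]: -61.6593°.
Δφ = -30.7603 − 21.9861 = -52.7464°.
a = sin²(Δφ/2) + cos φ₁ · cos φ₂ · sin²(Δλ/2) = 0.406608.
c = 2·atan2(√a, √(1−a)) = 1.38291 rad → d = 6371·c ≈ 8810.51 km.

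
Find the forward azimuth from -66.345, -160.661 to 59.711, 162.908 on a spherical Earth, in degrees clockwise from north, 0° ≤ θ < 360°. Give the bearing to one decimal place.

Δλ = 162.908 − -160.661 = 323.569°; wrapped into (−180°, 180°]: -36.431°.
θ = atan2( sin Δλ · cos φ₂ , cos φ₁ · sin φ₂ − sin φ₁ · cos φ₂ · cos Δλ )
  = atan2(-0.29952, 0.71816) = -22.639° → normalised to [0°, 360°): 337.361°.

337.4°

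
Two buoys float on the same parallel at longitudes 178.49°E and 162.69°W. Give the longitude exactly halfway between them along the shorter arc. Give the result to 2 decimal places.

172.10°W

Signed shortest Δλ from +178.49° to -162.69° is +18.82°.
Midpoint longitude = +178.49° + (+18.82°)/2 = +178.49° + 9.41° = +187.90°.
Normalise into (−180°, 180°]: -172.10°.
(The naïve average (+178.49 + -162.69)/2 = 7.9° is on the wrong side of the globe.)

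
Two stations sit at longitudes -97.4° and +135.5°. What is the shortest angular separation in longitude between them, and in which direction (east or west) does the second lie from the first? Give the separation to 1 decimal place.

127.1° west

Raw difference: 135.5 − -97.4 = 232.9°.
Normalise into (−180°, 180°]: 232.9° − 360° = -127.1°.
Negative ⇒ the second point lies to the west; separation 127.1°.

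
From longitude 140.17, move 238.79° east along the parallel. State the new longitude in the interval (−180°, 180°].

Start at +140.17°; shift +238.79° → +378.96°.
+378.96° lies outside (−180°, 180°]; subtract 360° → +18.96°.

+18.96°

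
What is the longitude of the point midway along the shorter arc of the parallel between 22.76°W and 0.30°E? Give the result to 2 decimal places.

11.23°W

Signed shortest Δλ from -22.76° to +0.30° is +23.06°.
Midpoint longitude = -22.76° + (+23.06°)/2 = -22.76° + 11.53° = -11.23°.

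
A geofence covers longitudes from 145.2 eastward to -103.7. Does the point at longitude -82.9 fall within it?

Band width going east from +145.2° to -103.7°: ((-103.7 − 145.2) mod 360) = 111.1°.
Offset of -82.9° east of the west edge: ((-82.9 − 145.2) mod 360) = 131.9°.
131.9° > 111.1° ⇒ outside.

No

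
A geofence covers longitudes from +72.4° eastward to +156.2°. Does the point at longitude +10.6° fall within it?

No

Band width going east from +72.4° to +156.2°: ((156.2 − 72.4) mod 360) = 83.8°.
Offset of +10.6° east of the west edge: ((10.6 − 72.4) mod 360) = 298.2°.
298.2° > 83.8° ⇒ outside.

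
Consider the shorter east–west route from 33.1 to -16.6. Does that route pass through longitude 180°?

No

Signed shortest Δλ = ((-16.6 − 33.1 + 180) mod 360) − 180 = -49.7°.
Going west by 49.7° from +33.1° reaches -16.6° without touching 180°.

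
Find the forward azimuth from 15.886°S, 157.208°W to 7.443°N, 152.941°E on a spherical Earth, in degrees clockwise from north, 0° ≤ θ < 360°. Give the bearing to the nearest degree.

292°

Δλ = 152.941 − -157.208 = 310.149°; wrapped into (−180°, 180°]: -49.851°.
θ = atan2( sin Δλ · cos φ₂ , cos φ₁ · sin φ₂ − sin φ₁ · cos φ₂ · cos Δλ )
  = atan2(-0.75793, 0.29960) = -68.432° → normalised to [0°, 360°): 291.568°.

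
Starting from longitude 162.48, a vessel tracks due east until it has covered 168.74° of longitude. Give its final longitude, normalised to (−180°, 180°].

Start at +162.48°; shift +168.74° → +331.22°.
+331.22° lies outside (−180°, 180°]; subtract 360° → -28.78°.

-28.78°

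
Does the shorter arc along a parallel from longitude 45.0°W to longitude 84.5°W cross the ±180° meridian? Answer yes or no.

Signed shortest Δλ = ((-84.5 − -45.0 + 180) mod 360) − 180 = -39.5°.
Going west by 39.5° from -45.0° reaches -84.5° without touching 180°.

No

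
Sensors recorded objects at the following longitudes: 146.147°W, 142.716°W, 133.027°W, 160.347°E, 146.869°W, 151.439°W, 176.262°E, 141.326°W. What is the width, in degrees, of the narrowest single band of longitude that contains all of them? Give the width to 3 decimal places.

Sort the longitudes: -151.439°, -146.869°, -146.147°, -142.716°, -141.326°, -133.027°, +160.347°, +176.262°.
Eastward gaps between consecutive values (wrapping around): 4.570°, 0.722°, 3.431°, 1.390°, 8.299°, 293.374°, 15.915°, 32.299°.
Largest gap = 293.374° ⇒ minimal covering band is its complement: 360° − 293.374° = 66.626°.
Band runs from +160.347° eastward to -133.027°, crossing the antimeridian.

66.626°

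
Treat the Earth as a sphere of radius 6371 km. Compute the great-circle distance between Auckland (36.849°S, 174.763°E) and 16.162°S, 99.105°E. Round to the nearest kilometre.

7680 km

Δλ = 99.105 − 174.763 = -75.658°.
Δφ = -16.162 − -36.849 = 20.687°.
a = sin²(Δφ/2) + cos φ₁ · cos φ₂ · sin²(Δλ/2) = 0.321341.
c = 2·atan2(√a, √(1−a)) = 1.20540 rad → d = 6371·c ≈ 7679.61 km.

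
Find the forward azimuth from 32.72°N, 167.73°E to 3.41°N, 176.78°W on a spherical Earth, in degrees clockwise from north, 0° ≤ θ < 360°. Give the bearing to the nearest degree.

150°

Δλ = -176.78 − 167.73 = -344.51°; wrapped into (−180°, 180°]: 15.49°.
θ = atan2( sin Δλ · cos φ₂ , cos φ₁ · sin φ₂ − sin φ₁ · cos φ₂ · cos Δλ )
  = atan2(0.26660, -0.46994) = 150.433° → normalised to [0°, 360°): 150.433°.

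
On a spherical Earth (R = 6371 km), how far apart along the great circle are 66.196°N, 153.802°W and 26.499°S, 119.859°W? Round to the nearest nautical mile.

Δλ = -119.859 − -153.802 = 33.943°.
Δφ = -26.499 − 66.196 = -92.695°.
a = sin²(Δφ/2) + cos φ₁ · cos φ₂ · sin²(Δλ/2) = 0.554286.
c = 2·atan2(√a, √(1−a)) = 1.67958 rad → d = 6371·c ≈ 10700.62 km ≈ 5777.87 nmi.

5778 nmi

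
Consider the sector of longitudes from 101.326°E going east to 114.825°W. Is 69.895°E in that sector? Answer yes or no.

No

Band width going east from +101.326° to -114.825°: ((-114.825 − 101.326) mod 360) = 143.849°.
Offset of +69.895° east of the west edge: ((69.895 − 101.326) mod 360) = 328.569°.
328.569° > 143.849° ⇒ outside.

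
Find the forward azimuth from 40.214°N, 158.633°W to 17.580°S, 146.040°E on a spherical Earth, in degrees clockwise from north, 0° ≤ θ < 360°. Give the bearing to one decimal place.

Δλ = 146.040 − -158.633 = 304.673°; wrapped into (−180°, 180°]: -55.327°.
θ = atan2( sin Δλ · cos φ₂ , cos φ₁ · sin φ₂ − sin φ₁ · cos φ₂ · cos Δλ )
  = atan2(-0.78400, -0.58079) = -126.531° → normalised to [0°, 360°): 233.469°.

233.5°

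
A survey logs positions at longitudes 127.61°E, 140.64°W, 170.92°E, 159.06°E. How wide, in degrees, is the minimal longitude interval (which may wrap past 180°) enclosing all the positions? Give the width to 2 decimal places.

91.75°

Sort the longitudes: -140.64°, +127.61°, +159.06°, +170.92°.
Eastward gaps between consecutive values (wrapping around): 268.25°, 31.45°, 11.86°, 48.44°.
Largest gap = 268.25° ⇒ minimal covering band is its complement: 360° − 268.25° = 91.75°.
Band runs from +127.61° eastward to -140.64°, crossing the antimeridian.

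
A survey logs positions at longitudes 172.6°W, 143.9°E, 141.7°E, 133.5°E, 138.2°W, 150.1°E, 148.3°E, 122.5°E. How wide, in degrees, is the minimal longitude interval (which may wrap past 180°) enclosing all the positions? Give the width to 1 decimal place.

99.3°

Sort the longitudes: -172.6°, -138.2°, +122.5°, +133.5°, +141.7°, +143.9°, +148.3°, +150.1°.
Eastward gaps between consecutive values (wrapping around): 34.4°, 260.7°, 11.0°, 8.2°, 2.2°, 4.4°, 1.8°, 37.3°.
Largest gap = 260.7° ⇒ minimal covering band is its complement: 360° − 260.7° = 99.3°.
Band runs from +122.5° eastward to -138.2°, crossing the antimeridian.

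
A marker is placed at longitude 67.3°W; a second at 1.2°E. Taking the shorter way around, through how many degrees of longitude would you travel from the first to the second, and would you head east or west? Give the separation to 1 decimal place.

Raw difference: 1.2 − -67.3 = 68.5°.
Normalise into (−180°, 180°]: 68.5° stays 68.5°.
Positive ⇒ the second point lies to the east; separation 68.5°.

68.5° east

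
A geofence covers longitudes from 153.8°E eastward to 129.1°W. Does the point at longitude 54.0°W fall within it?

Band width going east from +153.8° to -129.1°: ((-129.1 − 153.8) mod 360) = 77.1°.
Offset of -54.0° east of the west edge: ((-54.0 − 153.8) mod 360) = 152.2°.
152.2° > 77.1° ⇒ outside.

No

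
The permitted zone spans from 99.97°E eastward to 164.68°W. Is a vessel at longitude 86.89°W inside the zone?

Band width going east from +99.97° to -164.68°: ((-164.68 − 99.97) mod 360) = 95.35°.
Offset of -86.89° east of the west edge: ((-86.89 − 99.97) mod 360) = 173.14°.
173.14° > 95.35° ⇒ outside.

No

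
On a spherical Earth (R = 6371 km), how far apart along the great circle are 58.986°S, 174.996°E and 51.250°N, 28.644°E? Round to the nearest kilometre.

Δλ = 28.644 − 174.996 = -146.352°.
Δφ = 51.250 − -58.986 = 110.236°.
a = sin²(Δφ/2) + cos φ₁ · cos φ₂ · sin²(Δλ/2) = 0.968433.
c = 2·atan2(√a, √(1−a)) = 2.78435 rad → d = 6371·c ≈ 17739.11 km.

17739 km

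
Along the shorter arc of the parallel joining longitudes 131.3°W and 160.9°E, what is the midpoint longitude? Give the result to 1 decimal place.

Signed shortest Δλ from -131.3° to +160.9° is -67.8°.
Midpoint longitude = -131.3° + (-67.8°)/2 = -131.3° − 33.9° = -165.2°.
(The naïve average (-131.3 + +160.9)/2 = 14.8° is on the wrong side of the globe.)

165.2°W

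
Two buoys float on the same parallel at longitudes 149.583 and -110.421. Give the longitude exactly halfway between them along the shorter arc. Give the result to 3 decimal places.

Signed shortest Δλ from +149.583° to -110.421° is +99.996°.
Midpoint longitude = +149.583° + (+99.996°)/2 = +149.583° + 49.998° = +199.581°.
Normalise into (−180°, 180°]: -160.419°.
(The naïve average (+149.583 + -110.421)/2 = 19.581° is on the wrong side of the globe.)

-160.419°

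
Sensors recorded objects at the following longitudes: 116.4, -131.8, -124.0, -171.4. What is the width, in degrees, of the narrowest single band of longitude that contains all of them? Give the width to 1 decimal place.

119.6°

Sort the longitudes: -171.4°, -131.8°, -124.0°, +116.4°.
Eastward gaps between consecutive values (wrapping around): 39.6°, 7.8°, 240.4°, 72.2°.
Largest gap = 240.4° ⇒ minimal covering band is its complement: 360° − 240.4° = 119.6°.
Band runs from +116.4° eastward to -124.0°, crossing the antimeridian.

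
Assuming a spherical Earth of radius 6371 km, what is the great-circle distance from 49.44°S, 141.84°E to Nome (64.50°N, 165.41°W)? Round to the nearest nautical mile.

Δλ = -165.41 − 141.84 = -307.25°; wrapped into (−180°, 180°]: 52.75°.
Δφ = 64.50 − -49.44 = 113.94°.
a = sin²(Δφ/2) + cos φ₁ · cos φ₂ · sin²(Δλ/2) = 0.758136.
c = 2·atan2(√a, √(1−a)) = 2.11329 rad → d = 6371·c ≈ 13463.77 km ≈ 7269.85 nmi.

7270 nmi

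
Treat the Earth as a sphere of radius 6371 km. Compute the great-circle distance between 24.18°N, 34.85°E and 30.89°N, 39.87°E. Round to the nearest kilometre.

Δλ = 39.87 − 34.85 = 5.02°.
Δφ = 30.89 − 24.18 = 6.71°.
a = sin²(Δφ/2) + cos φ₁ · cos φ₂ · sin²(Δλ/2) = 0.004926.
c = 2·atan2(√a, √(1−a)) = 0.14049 rad → d = 6371·c ≈ 895.07 km.

895 km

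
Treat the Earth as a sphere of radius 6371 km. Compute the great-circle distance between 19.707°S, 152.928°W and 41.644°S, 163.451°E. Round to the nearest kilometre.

Δλ = 163.451 − -152.928 = 316.379°; wrapped into (−180°, 180°]: -43.621°.
Δφ = -41.644 − -19.707 = -21.937°.
a = sin²(Δφ/2) + cos φ₁ · cos φ₂ · sin²(Δλ/2) = 0.133316.
c = 2·atan2(√a, √(1−a)) = 0.74753 rad → d = 6371·c ≈ 4762.54 km.

4763 km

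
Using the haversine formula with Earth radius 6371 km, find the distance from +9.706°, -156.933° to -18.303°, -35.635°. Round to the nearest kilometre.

Δλ = -35.635 − -156.933 = 121.298°.
Δφ = -18.303 − 9.706 = -28.009°.
a = sin²(Δφ/2) + cos φ₁ · cos φ₂ · sin²(Δλ/2) = 0.769547.
c = 2·atan2(√a, √(1−a)) = 2.14016 rad → d = 6371·c ≈ 13634.94 km.

13635 km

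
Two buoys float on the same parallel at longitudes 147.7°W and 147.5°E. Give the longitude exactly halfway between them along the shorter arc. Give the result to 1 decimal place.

Signed shortest Δλ from -147.7° to +147.5° is -64.8°.
Midpoint longitude = -147.7° + (-64.8°)/2 = -147.7° − 32.4° = -180.1°.
Normalise into (−180°, 180°]: +179.9°.
(The naïve average (-147.7 + +147.5)/2 = -0.1° is on the wrong side of the globe.)

179.9°E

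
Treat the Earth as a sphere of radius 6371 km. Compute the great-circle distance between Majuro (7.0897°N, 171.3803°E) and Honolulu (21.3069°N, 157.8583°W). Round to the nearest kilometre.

Δλ = -157.8583 − 171.3803 = -329.2386°; wrapped into (−180°, 180°]: 30.7614°.
Δφ = 21.3069 − 7.0897 = 14.2172°.
a = sin²(Δφ/2) + cos φ₁ · cos φ₂ · sin²(Δλ/2) = 0.080352.
c = 2·atan2(√a, √(1−a)) = 0.57481 rad → d = 6371·c ≈ 3662.12 km.

3662 km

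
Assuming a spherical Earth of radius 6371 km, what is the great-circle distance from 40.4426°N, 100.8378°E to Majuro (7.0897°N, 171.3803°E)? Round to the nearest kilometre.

7854 km

Δλ = 171.3803 − 100.8378 = 70.5425°.
Δφ = 7.0897 − 40.4426 = -33.3529°.
a = sin²(Δφ/2) + cos φ₁ · cos φ₂ · sin²(Δλ/2) = 0.334181.
c = 2·atan2(√a, √(1−a)) = 1.23276 rad → d = 6371·c ≈ 7853.89 km.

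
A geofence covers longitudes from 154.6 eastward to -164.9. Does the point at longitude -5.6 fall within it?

Band width going east from +154.6° to -164.9°: ((-164.9 − 154.6) mod 360) = 40.5°.
Offset of -5.6° east of the west edge: ((-5.6 − 154.6) mod 360) = 199.8°.
199.8° > 40.5° ⇒ outside.

No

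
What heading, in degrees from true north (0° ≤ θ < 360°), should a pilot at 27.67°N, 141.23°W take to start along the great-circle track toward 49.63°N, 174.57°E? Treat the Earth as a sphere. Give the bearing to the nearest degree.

315°

Δλ = 174.57 − -141.23 = 315.80°; wrapped into (−180°, 180°]: -44.20°.
θ = atan2( sin Δλ · cos φ₂ , cos φ₁ · sin φ₂ − sin φ₁ · cos φ₂ · cos Δλ )
  = atan2(-0.45157, 0.45911) = -44.526° → normalised to [0°, 360°): 315.474°.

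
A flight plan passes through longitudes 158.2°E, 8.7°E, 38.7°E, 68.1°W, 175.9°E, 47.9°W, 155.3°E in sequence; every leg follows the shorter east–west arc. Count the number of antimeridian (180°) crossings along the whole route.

3

Leg 1: +158.2° → +8.7°, shortest Δλ = -149.5° (west) — does not cross 180°.
Leg 2: +8.7° → +38.7°, shortest Δλ = 30.0° (east) — does not cross 180°.
Leg 3: +38.7° → -68.1°, shortest Δλ = -106.8° (west) — does not cross 180°.
Leg 4: -68.1° → +175.9°, shortest Δλ = -116.0° (west) — crosses 180°.
Leg 5: +175.9° → -47.9°, shortest Δλ = 136.2° (east) — crosses 180°.
Leg 6: -47.9° → +155.3°, shortest Δλ = -156.8° (west) — crosses 180°.
Total crossings: 3.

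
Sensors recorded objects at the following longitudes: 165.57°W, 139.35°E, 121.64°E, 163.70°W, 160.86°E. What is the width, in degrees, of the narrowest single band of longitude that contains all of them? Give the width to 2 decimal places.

74.66°

Sort the longitudes: -165.57°, -163.70°, +121.64°, +139.35°, +160.86°.
Eastward gaps between consecutive values (wrapping around): 1.87°, 285.34°, 17.71°, 21.51°, 33.57°.
Largest gap = 285.34° ⇒ minimal covering band is its complement: 360° − 285.34° = 74.66°.
Band runs from +121.64° eastward to -163.70°, crossing the antimeridian.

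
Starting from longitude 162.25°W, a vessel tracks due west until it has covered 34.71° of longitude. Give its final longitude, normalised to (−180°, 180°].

Start at -162.25°; shift −34.71° → -196.96°.
-196.96° lies outside (−180°, 180°]; add 360° → +163.04°.

163.04°E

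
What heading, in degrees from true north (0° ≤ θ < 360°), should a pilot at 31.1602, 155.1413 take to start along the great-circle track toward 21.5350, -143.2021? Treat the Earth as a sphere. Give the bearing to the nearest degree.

84°

Δλ = -143.2021 − 155.1413 = -298.3434°; wrapped into (−180°, 180°]: 61.6566°.
θ = atan2( sin Δλ · cos φ₂ , cos φ₁ · sin φ₂ − sin φ₁ · cos φ₂ · cos Δλ )
  = atan2(0.81868, 0.08560) = 84.031° → normalised to [0°, 360°): 84.031°.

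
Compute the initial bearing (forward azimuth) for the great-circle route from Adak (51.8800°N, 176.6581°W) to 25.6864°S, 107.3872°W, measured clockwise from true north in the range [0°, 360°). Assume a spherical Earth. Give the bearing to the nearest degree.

122°

Δλ = -107.3872 − -176.6581 = 69.2709°.
θ = atan2( sin Δλ · cos φ₂ , cos φ₁ · sin φ₂ − sin φ₁ · cos φ₂ · cos Δλ )
  = atan2(0.84284, -0.51851) = 121.600° → normalised to [0°, 360°): 121.600°.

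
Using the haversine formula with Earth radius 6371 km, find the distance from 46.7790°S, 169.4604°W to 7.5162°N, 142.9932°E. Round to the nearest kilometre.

7641 km

Δλ = 142.9932 − -169.4604 = 312.4536°; wrapped into (−180°, 180°]: -47.5464°.
Δφ = 7.5162 − -46.7790 = 54.2952°.
a = sin²(Δφ/2) + cos φ₁ · cos φ₂ · sin²(Δλ/2) = 0.318524.
c = 2·atan2(√a, √(1−a)) = 1.19936 rad → d = 6371·c ≈ 7641.14 km.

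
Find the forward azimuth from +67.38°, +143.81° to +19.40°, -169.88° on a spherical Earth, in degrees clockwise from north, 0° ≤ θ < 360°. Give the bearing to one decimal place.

124.8°

Δλ = -169.88 − 143.81 = -313.69°; wrapped into (−180°, 180°]: 46.31°.
θ = atan2( sin Δλ · cos φ₂ , cos φ₁ · sin φ₂ − sin φ₁ · cos φ₂ · cos Δλ )
  = atan2(0.68203, -0.47366) = 124.779° → normalised to [0°, 360°): 124.779°.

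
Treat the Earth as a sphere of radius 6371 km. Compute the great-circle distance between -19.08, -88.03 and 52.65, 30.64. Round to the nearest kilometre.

Δλ = 30.64 − -88.03 = 118.67°.
Δφ = 52.65 − -19.08 = 71.73°.
a = sin²(Δφ/2) + cos φ₁ · cos φ₂ · sin²(Δλ/2) = 0.767466.
c = 2·atan2(√a, √(1−a)) = 2.13522 rad → d = 6371·c ≈ 13603.51 km.

13604 km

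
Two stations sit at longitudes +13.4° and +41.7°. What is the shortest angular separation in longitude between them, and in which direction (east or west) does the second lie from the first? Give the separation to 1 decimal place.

28.3° east

Raw difference: 41.7 − 13.4 = 28.3°.
Normalise into (−180°, 180°]: 28.3° stays 28.3°.
Positive ⇒ the second point lies to the east; separation 28.3°.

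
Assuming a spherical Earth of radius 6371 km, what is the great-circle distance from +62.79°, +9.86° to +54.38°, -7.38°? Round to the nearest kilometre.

1361 km

Δλ = -7.38 − 9.86 = -17.24°.
Δφ = 54.38 − 62.79 = -8.41°.
a = sin²(Δφ/2) + cos φ₁ · cos φ₂ · sin²(Δλ/2) = 0.011359.
c = 2·atan2(√a, √(1−a)) = 0.21356 rad → d = 6371·c ≈ 1360.61 km.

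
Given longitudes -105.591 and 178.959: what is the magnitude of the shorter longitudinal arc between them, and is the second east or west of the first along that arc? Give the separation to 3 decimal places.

Raw difference: 178.959 − -105.591 = 284.55°.
Normalise into (−180°, 180°]: 284.55° − 360° = -75.45°.
Negative ⇒ the second point lies to the west; separation 75.450°.

75.450° west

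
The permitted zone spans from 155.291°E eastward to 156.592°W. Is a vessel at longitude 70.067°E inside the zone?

No

Band width going east from +155.291° to -156.592°: ((-156.592 − 155.291) mod 360) = 48.117°.
Offset of +70.067° east of the west edge: ((70.067 − 155.291) mod 360) = 274.776°.
274.776° > 48.117° ⇒ outside.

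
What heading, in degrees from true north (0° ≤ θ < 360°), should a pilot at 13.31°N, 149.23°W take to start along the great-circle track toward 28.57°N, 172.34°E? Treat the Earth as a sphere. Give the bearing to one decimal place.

299.4°

Δλ = 172.34 − -149.23 = 321.57°; wrapped into (−180°, 180°]: -38.43°.
θ = atan2( sin Δλ · cos φ₂ , cos φ₁ · sin φ₂ − sin φ₁ · cos φ₂ · cos Δλ )
  = atan2(-0.54587, 0.30700) = -60.647° → normalised to [0°, 360°): 299.353°.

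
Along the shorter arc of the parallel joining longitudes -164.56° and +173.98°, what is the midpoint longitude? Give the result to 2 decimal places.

-175.29°

Signed shortest Δλ from -164.56° to +173.98° is -21.46°.
Midpoint longitude = -164.56° + (-21.46°)/2 = -164.56° − 10.73° = -175.29°.
(The naïve average (-164.56 + +173.98)/2 = 4.71° is on the wrong side of the globe.)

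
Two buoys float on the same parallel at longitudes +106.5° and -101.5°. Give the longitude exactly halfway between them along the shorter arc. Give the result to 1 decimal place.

-177.5°

Signed shortest Δλ from +106.5° to -101.5° is +152.0°.
Midpoint longitude = +106.5° + (+152.0°)/2 = +106.5° + 76.0° = +182.5°.
Normalise into (−180°, 180°]: -177.5°.
(The naïve average (+106.5 + -101.5)/2 = 2.5° is on the wrong side of the globe.)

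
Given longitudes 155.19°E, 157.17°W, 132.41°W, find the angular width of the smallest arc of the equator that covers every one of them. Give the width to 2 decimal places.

72.40°

Sort the longitudes: -157.17°, -132.41°, +155.19°.
Eastward gaps between consecutive values (wrapping around): 24.76°, 287.60°, 47.64°.
Largest gap = 287.60° ⇒ minimal covering band is its complement: 360° − 287.60° = 72.40°.
Band runs from +155.19° eastward to -132.41°, crossing the antimeridian.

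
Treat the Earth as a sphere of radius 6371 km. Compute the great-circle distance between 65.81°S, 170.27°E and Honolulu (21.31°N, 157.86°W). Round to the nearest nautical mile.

Δλ = -157.86 − 170.27 = -328.13°; wrapped into (−180°, 180°]: 31.87°.
Δφ = 21.31 − -65.81 = 87.12°.
a = sin²(Δφ/2) + cos φ₁ · cos φ₂ · sin²(Δλ/2) = 0.503652.
c = 2·atan2(√a, √(1−a)) = 1.57810 rad → d = 6371·c ≈ 10054.08 km ≈ 5428.77 nmi.

5429 nmi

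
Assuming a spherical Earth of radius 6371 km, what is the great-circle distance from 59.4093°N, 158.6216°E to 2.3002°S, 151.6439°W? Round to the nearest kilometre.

Δλ = -151.6439 − 158.6216 = -310.2655°; wrapped into (−180°, 180°]: 49.7345°.
Δφ = -2.3002 − 59.4093 = -61.7095°.
a = sin²(Δφ/2) + cos φ₁ · cos φ₂ · sin²(Δλ/2) = 0.352948.
c = 2·atan2(√a, √(1−a)) = 1.27228 rad → d = 6371·c ≈ 8105.68 km.

8106 km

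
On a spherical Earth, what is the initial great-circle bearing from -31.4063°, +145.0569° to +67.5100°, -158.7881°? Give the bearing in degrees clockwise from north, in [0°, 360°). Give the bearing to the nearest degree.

19°

Δλ = -158.7881 − 145.0569 = -303.8450°; wrapped into (−180°, 180°]: 56.1550°.
θ = atan2( sin Δλ · cos φ₂ , cos φ₁ · sin φ₂ − sin φ₁ · cos φ₂ · cos Δλ )
  = atan2(0.31770, 0.89960) = 19.451° → normalised to [0°, 360°): 19.451°.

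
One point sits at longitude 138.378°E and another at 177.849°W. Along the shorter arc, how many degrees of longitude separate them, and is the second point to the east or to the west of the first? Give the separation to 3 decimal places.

43.773° east

Raw difference: -177.849 − 138.378 = -316.227°.
Normalise into (−180°, 180°]: -316.227° + 360° = 43.773°.
Positive ⇒ the second point lies to the east; separation 43.773°.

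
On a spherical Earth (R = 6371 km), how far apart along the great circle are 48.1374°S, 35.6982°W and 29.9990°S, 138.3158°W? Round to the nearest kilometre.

Δλ = -138.3158 − -35.6982 = -102.6176°.
Δφ = -29.9990 − -48.1374 = 18.1384°.
a = sin²(Δφ/2) + cos φ₁ · cos φ₂ · sin²(Δλ/2) = 0.376943.
c = 2·atan2(√a, √(1−a)) = 1.32213 rad → d = 6371·c ≈ 8423.27 km.

8423 km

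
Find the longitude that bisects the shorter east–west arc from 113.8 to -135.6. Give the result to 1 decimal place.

Signed shortest Δλ from +113.8° to -135.6° is +110.6°.
Midpoint longitude = +113.8° + (+110.6°)/2 = +113.8° + 55.3° = +169.1°.
(The naïve average (+113.8 + -135.6)/2 = -10.9° is on the wrong side of the globe.)

+169.1°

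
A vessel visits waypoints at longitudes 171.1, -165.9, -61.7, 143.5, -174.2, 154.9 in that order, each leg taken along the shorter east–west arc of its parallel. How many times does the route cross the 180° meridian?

4

Leg 1: +171.1° → -165.9°, shortest Δλ = 23.0° (east) — crosses 180°.
Leg 2: -165.9° → -61.7°, shortest Δλ = 104.2° (east) — does not cross 180°.
Leg 3: -61.7° → +143.5°, shortest Δλ = -154.8° (west) — crosses 180°.
Leg 4: +143.5° → -174.2°, shortest Δλ = 42.3° (east) — crosses 180°.
Leg 5: -174.2° → +154.9°, shortest Δλ = -30.9° (west) — crosses 180°.
Total crossings: 4.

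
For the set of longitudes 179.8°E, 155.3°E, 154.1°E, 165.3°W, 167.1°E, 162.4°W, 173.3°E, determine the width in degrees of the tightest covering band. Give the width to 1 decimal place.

Sort the longitudes: -165.3°, -162.4°, +154.1°, +155.3°, +167.1°, +173.3°, +179.8°.
Eastward gaps between consecutive values (wrapping around): 2.9°, 316.5°, 1.2°, 11.8°, 6.2°, 6.5°, 14.9°.
Largest gap = 316.5° ⇒ minimal covering band is its complement: 360° − 316.5° = 43.5°.
Band runs from +154.1° eastward to -162.4°, crossing the antimeridian.

43.5°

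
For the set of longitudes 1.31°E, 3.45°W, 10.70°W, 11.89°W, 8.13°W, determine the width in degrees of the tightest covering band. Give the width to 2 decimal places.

Sort the longitudes: -11.89°, -10.70°, -8.13°, -3.45°, +1.31°.
Eastward gaps between consecutive values (wrapping around): 1.19°, 2.57°, 4.68°, 4.76°, 346.80°.
Largest gap = 346.80° ⇒ minimal covering band is its complement: 360° − 346.80° = 13.20°.
Band runs from -11.89° eastward to +1.31°.

13.20°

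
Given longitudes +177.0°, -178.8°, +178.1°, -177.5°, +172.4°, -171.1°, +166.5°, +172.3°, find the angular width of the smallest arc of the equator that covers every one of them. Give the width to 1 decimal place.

Sort the longitudes: -178.8°, -177.5°, -171.1°, +166.5°, +172.3°, +172.4°, +177.0°, +178.1°.
Eastward gaps between consecutive values (wrapping around): 1.3°, 6.4°, 337.6°, 5.8°, 0.1°, 4.6°, 1.1°, 3.1°.
Largest gap = 337.6° ⇒ minimal covering band is its complement: 360° − 337.6° = 22.4°.
Band runs from +166.5° eastward to -171.1°, crossing the antimeridian.

22.4°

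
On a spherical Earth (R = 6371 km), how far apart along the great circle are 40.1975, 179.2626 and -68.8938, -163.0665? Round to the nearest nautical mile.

6597 nmi

Δλ = -163.0665 − 179.2626 = -342.3291°; wrapped into (−180°, 180°]: 17.6709°.
Δφ = -68.8938 − 40.1975 = -109.0913°.
a = sin²(Δφ/2) + cos φ₁ · cos φ₂ · sin²(Δλ/2) = 0.670026.
c = 2·atan2(√a, √(1−a)) = 1.91777 rad → d = 6371·c ≈ 12218.11 km ≈ 6597.25 nmi.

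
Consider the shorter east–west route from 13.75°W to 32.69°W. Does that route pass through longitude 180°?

Signed shortest Δλ = ((-32.69 − -13.75 + 180) mod 360) − 180 = -18.94°.
Going west by 18.94° from -13.75° reaches -32.69° without touching 180°.

No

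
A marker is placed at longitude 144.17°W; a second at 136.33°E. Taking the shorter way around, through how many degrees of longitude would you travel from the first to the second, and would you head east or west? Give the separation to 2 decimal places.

Raw difference: 136.33 − -144.17 = 280.5°.
Normalise into (−180°, 180°]: 280.5° − 360° = -79.5°.
Negative ⇒ the second point lies to the west; separation 79.50°.

79.50° west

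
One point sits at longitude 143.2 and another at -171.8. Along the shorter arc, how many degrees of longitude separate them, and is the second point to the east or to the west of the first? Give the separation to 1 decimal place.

45.0° east

Raw difference: -171.8 − 143.2 = -315.0°.
Normalise into (−180°, 180°]: -315.0° + 360° = 45.0°.
Positive ⇒ the second point lies to the east; separation 45.0°.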